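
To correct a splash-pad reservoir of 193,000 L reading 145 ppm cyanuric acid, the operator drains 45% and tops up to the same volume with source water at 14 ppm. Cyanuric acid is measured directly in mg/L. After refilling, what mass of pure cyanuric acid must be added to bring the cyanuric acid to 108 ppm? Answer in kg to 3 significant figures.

4.24 kg

After draining 45% and refilling: 145 × 0.55 + 14 × 0.45 = 86.05 ppm.
Deficit to target: 108 − 86.05 = 21.95 mg/L.
Mass: 21.95 mg/L × 193,000 L = 4236 g cyanuric acid.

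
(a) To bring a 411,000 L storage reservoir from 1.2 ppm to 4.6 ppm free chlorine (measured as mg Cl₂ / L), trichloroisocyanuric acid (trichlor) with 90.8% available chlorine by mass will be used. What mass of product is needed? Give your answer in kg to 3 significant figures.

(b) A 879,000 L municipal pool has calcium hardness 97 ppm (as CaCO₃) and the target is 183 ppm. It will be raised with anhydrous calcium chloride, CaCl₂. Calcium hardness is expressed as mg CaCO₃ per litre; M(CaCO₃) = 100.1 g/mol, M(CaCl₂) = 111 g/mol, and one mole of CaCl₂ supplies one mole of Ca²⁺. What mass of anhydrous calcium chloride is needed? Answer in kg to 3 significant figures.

(a) Chlorine deficit: 4.6 − 1.2 = 3.4 ppm = 3.4 mg/L as Cl₂.
(a) Cl₂ equivalent needed: 3.4 mg/L × 411,000 L = 1,397,000 mg = 1397 g.
(a) Product at 90.8% available chlorine: 1397 / 0.908 = 1539 g.

(b) Hardness to add: (183 − 97) = 86 mg/L as CaCO₃ × 879,000 L = 75,590 g as CaCO₃.
(b) Moles of Ca²⁺ (1 mol Ca²⁺ ≡ 1 mol CaCO₃): 75,590 / 100.1 g/mol = 755.2 mol.
(b) Mass of CaCl₂: 755.2 × 111 = 83,830 g.

(a) 1.54 kg; (b) 83.8 kg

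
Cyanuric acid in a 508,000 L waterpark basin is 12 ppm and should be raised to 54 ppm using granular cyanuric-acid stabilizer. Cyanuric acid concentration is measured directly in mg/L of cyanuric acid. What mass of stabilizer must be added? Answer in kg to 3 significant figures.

CYA to add: (54 − 12) = 42 mg/L × 508,000 L = 21,340 g cyanuric acid.

21.3 kg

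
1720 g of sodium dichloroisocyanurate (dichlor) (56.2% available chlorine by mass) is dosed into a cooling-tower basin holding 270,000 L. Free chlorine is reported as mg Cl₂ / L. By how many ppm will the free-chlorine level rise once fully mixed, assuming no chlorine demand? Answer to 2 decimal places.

3.58 ppm

Available chlorine delivered: 1720 g × 0.562 = 966.6 g as Cl₂.
Concentration rise: 966.6 g / 270,000 L = 3.58 mg/L = 3.58 ppm.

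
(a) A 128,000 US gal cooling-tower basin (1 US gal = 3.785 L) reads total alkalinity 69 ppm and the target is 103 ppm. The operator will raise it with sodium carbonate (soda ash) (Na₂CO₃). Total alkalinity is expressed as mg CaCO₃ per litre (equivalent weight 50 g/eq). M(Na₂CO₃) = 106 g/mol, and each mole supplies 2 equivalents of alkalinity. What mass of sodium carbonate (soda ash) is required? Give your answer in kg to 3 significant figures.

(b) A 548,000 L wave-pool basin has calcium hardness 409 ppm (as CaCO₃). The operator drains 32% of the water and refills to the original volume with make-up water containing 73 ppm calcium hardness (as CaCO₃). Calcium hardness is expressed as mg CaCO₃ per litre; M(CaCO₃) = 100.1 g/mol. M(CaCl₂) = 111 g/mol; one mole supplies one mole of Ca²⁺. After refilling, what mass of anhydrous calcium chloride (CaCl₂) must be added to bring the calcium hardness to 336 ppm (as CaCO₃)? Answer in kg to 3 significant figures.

(a) Volume: 128,000 US gal × 3.785 L/gal = 484,480 L.
(a) Alkalinity to add: (103 − 69) = 34 mg/L as CaCO₃ × 484,480 L = 16,470 g as CaCO₃.
(a) Equivalents: 16,470 g ÷ 50 g/eq = 329.4 eq.
(a) Each mole of Na₂CO₃ supplies 2 eq, so 329.4 / 2 = 164.7 mol.
(a) Mass: 164.7 mol × 106 g/mol = 17,460 g.

(b) After draining 32% and refilling: 409 × 0.68 + 73 × 0.32 = 301.48 ppm.
(b) Deficit to target: 336 − 301.48 = 34.52 mg/L.
(b) As CaCO₃: 34.52 mg/L × 548,000 L = 18,920 g; ÷ 100.1 = 189 mol Ca²⁺.
(b) Mass: 189 × 111 = 20,980 g.

(a) 17.5 kg; (b) 21.0 kg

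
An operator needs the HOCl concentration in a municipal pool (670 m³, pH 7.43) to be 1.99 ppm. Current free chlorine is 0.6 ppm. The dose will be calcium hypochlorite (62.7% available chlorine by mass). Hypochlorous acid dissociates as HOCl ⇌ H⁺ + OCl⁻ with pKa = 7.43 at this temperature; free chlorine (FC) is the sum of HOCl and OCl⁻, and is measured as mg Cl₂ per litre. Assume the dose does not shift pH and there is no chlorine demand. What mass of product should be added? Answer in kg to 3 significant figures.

Volume: 670 m³ = 670,000 L.
[OCl⁻]/[HOCl] = 10^(pH − pKa) = 10^(7.43 − 7.43) = 1; fraction as HOCl = 1/(1 + 1) = 0.5.
Free chlorine required for 1.99 ppm HOCl: 1.99 / 0.5 = 3.98 ppm.
FC to add: 3.98 − 0.6 = 3.38 mg/L as Cl₂.
Cl₂ equivalent: 3.38 mg/L × 670,000 L = 2265 g.
Product at 62.7% available Cl: 2265 / 0.627 = 3612 g.

3.61 kg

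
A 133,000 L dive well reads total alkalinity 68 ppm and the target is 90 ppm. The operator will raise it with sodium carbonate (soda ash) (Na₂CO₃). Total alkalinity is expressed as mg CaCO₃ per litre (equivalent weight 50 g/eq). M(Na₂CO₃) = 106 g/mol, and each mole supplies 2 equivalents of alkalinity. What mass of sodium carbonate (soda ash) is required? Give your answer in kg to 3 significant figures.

Alkalinity to add: (90 − 68) = 22 mg/L as CaCO₃ × 133,000 L = 2926 g as CaCO₃.
Equivalents: 2926 g ÷ 50 g/eq = 58.52 eq.
Each mole of Na₂CO₃ supplies 2 eq, so 58.52 / 2 = 29.26 mol.
Mass: 29.26 mol × 106 g/mol = 3102 g.

3.10 kg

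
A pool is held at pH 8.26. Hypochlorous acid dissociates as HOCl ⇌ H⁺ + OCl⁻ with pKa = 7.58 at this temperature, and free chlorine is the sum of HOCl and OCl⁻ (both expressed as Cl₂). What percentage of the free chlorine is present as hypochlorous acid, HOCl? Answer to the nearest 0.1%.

17.3%

[OCl⁻]/[HOCl] = 10^(pH − pKa) = 10^(8.26 − 7.58) = 10^0.68 = 4.786.
Fraction as HOCl = 1 / (1 + 4.786) = 0.1728.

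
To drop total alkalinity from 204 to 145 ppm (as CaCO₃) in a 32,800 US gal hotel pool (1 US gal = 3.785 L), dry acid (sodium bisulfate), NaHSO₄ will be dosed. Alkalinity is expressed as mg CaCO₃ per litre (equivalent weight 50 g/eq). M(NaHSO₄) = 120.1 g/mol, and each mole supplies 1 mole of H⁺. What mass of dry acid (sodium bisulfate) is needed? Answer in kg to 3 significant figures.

17.6 kg

Volume: 32,800 US gal × 3.785 L/gal = 124,148 L.
Alkalinity to neutralize: (204 − 145) = 59 mg/L as CaCO₃ × 124,148 L = 7325 g as CaCO₃.
Equivalents of H⁺ required: 7325 ÷ 50 g/eq = 146.5 eq = 146.5 mol NaHSO₄.
Mass of NaHSO₄: 146.5 × 120.1 = 17,590 g.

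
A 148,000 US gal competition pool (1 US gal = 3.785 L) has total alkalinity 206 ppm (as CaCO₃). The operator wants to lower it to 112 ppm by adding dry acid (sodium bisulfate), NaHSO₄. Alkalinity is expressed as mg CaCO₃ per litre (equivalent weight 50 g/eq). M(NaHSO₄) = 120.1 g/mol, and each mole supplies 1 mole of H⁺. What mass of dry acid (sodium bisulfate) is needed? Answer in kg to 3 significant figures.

126 kg

Volume: 148,000 US gal × 3.785 L/gal = 560,180 L.
Alkalinity to neutralize: (206 − 112) = 94 mg/L as CaCO₃ × 560,180 L = 52,660 g as CaCO₃.
Equivalents of H⁺ required: 52,660 ÷ 50 g/eq = 1053 eq = 1053 mol NaHSO₄.
Mass of NaHSO₄: 1053 × 120.1 = 126,500 g.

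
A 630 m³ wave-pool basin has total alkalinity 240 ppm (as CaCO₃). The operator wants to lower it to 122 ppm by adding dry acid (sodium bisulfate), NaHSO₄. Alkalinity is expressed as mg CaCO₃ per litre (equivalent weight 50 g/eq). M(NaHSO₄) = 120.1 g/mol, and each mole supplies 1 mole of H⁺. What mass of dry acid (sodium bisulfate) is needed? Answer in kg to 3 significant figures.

179 kg

Volume: 630 m³ = 630,000 L.
Alkalinity to neutralize: (240 − 122) = 118 mg/L as CaCO₃ × 630,000 L = 74,340 g as CaCO₃.
Equivalents of H⁺ required: 74,340 ÷ 50 g/eq = 1487 eq = 1487 mol NaHSO₄.
Mass of NaHSO₄: 1487 × 120.1 = 178,600 g.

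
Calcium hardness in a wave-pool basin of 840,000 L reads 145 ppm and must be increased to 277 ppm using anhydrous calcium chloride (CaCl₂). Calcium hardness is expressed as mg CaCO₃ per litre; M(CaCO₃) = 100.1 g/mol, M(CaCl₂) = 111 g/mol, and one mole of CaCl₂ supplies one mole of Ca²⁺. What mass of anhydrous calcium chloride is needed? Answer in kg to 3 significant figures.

123 kg

Hardness to add: (277 − 145) = 132 mg/L as CaCO₃ × 840,000 L = 110,900 g as CaCO₃.
Moles of Ca²⁺ (1 mol Ca²⁺ ≡ 1 mol CaCO₃): 110,900 / 100.1 g/mol = 1108 mol.
Mass of CaCl₂: 1108 × 111 = 123,000 g.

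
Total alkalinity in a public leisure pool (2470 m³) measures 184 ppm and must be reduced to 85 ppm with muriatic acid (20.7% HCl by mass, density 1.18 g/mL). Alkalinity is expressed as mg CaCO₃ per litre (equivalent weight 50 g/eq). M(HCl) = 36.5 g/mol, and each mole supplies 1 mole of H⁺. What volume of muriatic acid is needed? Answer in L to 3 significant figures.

731 L

Volume: 2470 m³ = 2,470,000 L.
Alkalinity to neutralize: (184 − 85) = 99 mg/L as CaCO₃ × 2,470,000 L = 244,500 g as CaCO₃.
Equivalents of H⁺ required: 244,500 ÷ 50 g/eq = 4891 eq = 4891 mol HCl.
Mass of HCl: 4891 × 36.5 = 178,500 g.
Mass of 20.7% solution: 178,500 / 0.207 = 862,400 g.
Volume: 862,400 g ÷ 1.18 g/mL = 730,800 mL.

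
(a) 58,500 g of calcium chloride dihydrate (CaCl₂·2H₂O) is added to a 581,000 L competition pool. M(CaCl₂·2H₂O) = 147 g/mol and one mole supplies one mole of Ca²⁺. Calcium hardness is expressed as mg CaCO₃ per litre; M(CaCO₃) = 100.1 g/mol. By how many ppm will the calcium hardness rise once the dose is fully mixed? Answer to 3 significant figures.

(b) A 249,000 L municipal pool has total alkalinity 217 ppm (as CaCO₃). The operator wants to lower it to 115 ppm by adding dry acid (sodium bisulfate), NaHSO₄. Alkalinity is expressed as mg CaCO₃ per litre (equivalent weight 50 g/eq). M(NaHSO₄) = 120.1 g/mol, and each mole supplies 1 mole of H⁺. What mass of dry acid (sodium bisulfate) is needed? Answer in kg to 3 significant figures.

(a) Moles of Ca²⁺: 58,500 g ÷ 147 g/mol = 398 mol.
(a) As CaCO₃: 398 mol × 100.1 g/mol = 39,840 g.
(a) Rise: 39,840 g / 581,000 L × 1000 = 68.56 mg/L.

(b) Alkalinity to neutralize: (217 − 115) = 102 mg/L as CaCO₃ × 249,000 L = 25,400 g as CaCO₃.
(b) Equivalents of H⁺ required: 25,400 ÷ 50 g/eq = 508 eq = 508 mol NaHSO₄.
(b) Mass of NaHSO₄: 508 × 120.1 = 61,010 g.

(a) 68.6 ppm; (b) 61.0 kg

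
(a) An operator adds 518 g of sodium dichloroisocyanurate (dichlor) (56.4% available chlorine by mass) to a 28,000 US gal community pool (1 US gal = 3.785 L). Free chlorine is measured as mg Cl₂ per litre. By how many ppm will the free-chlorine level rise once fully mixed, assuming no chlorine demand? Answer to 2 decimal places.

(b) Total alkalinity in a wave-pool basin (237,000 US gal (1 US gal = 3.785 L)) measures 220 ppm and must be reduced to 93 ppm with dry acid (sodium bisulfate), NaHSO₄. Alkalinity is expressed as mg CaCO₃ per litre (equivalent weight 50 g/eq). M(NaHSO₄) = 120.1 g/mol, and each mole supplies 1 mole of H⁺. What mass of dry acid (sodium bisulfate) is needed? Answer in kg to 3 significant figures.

(a) Volume: 28,000 US gal × 3.785 L/gal = 105,980 L.
(a) Available chlorine delivered: 518 g × 0.564 = 292.2 g as Cl₂.
(a) Concentration rise: 292.2 g / 105,980 L = 2.757 mg/L = 2.76 ppm.

(b) Volume: 237,000 US gal × 3.785 L/gal = 897,045 L.
(b) Alkalinity to neutralize: (220 − 93) = 127 mg/L as CaCO₃ × 897,045 L = 113,900 g as CaCO₃.
(b) Equivalents of H⁺ required: 113,900 ÷ 50 g/eq = 2278 eq = 2278 mol NaHSO₄.
(b) Mass of NaHSO₄: 2278 × 120.1 = 273,600 g.

(a) 2.76 ppm; (b) 274 kg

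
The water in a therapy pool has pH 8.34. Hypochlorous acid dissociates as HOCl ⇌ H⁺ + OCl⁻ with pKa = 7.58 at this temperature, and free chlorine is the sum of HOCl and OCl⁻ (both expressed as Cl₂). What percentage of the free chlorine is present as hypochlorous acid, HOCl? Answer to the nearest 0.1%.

[OCl⁻]/[HOCl] = 10^(pH − pKa) = 10^(8.34 − 7.58) = 10^0.76 = 5.754.
Fraction as HOCl = 1 / (1 + 5.754) = 0.1481.

14.8%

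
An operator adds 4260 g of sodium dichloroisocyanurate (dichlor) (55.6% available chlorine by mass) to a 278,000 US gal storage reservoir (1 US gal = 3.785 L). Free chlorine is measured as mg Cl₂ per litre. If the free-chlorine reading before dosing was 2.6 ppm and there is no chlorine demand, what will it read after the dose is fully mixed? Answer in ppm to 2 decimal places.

4.85 ppm

Volume: 278,000 US gal × 3.785 L/gal = 1,052,230 L.
Available chlorine delivered: 4260 g × 0.556 = 2369 g as Cl₂.
Concentration rise: 2369 g / 1,052,230 L = 2.251 mg/L = 2.25 ppm.
Final FC: 2.6 + 2.25 = 4.85 ppm.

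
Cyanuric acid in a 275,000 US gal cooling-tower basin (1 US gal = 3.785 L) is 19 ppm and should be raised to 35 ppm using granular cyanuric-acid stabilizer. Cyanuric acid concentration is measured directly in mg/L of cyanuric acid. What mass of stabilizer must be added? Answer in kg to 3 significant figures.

Volume: 275,000 US gal × 3.785 L/gal = 1,040,875 L.
CYA to add: (35 − 19) = 16 mg/L × 1,040,875 L = 16,650 g cyanuric acid.

16.7 kg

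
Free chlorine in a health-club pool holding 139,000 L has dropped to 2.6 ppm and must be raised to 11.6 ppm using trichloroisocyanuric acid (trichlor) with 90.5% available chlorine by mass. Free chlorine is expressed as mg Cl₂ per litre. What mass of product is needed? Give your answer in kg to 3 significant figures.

1.38 kg

Chlorine deficit: 11.6 − 2.6 = 9 ppm = 9 mg/L as Cl₂.
Cl₂ equivalent needed: 9 mg/L × 139,000 L = 1,251,000 mg = 1251 g.
Product at 90.5% available chlorine: 1251 / 0.905 = 1382 g.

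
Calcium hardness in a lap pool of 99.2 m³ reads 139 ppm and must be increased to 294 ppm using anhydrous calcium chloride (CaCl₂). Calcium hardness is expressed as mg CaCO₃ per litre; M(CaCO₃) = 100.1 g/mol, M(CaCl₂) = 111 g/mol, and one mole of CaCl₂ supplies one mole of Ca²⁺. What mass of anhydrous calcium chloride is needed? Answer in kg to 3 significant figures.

Volume: 99.2 m³ = 99,200 L.
Hardness to add: (294 − 139) = 155 mg/L as CaCO₃ × 99,200 L = 15,380 g as CaCO₃.
Moles of Ca²⁺ (1 mol Ca²⁺ ≡ 1 mol CaCO₃): 15,380 / 100.1 g/mol = 153.6 mol.
Mass of CaCl₂: 153.6 × 111 = 17,050 g.

17.1 kg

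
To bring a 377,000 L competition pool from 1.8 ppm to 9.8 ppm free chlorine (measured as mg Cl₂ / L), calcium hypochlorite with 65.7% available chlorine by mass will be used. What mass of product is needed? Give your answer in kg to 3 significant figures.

4.59 kg

Chlorine deficit: 9.8 − 1.8 = 8 ppm = 8 mg/L as Cl₂.
Cl₂ equivalent needed: 8 mg/L × 377,000 L = 3,016,000 mg = 3016 g.
Product at 65.7% available chlorine: 3016 / 0.657 = 4591 g.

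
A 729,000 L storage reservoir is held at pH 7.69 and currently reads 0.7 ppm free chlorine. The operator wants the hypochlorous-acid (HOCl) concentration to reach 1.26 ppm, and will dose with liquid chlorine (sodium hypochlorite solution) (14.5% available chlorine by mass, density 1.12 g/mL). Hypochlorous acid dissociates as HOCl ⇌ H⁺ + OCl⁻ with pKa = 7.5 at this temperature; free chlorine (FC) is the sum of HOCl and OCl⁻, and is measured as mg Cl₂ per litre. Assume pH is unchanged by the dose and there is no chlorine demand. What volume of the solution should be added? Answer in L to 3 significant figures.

[OCl⁻]/[HOCl] = 10^(pH − pKa) = 10^(7.69 − 7.5) = 1.549; fraction as HOCl = 1/(1 + 1.549) = 0.3923.
Free chlorine required for 1.26 ppm HOCl: 1.26 / 0.3923 = 3.212 ppm.
FC to add: 3.212 − 0.7 = 2.512 mg/L as Cl₂.
Cl₂ equivalent: 2.512 mg/L × 729,000 L = 1831 g.
Product at 14.5% available Cl: 1831 / 0.145 = 12,630 g.
Volume: 12,630 g ÷ 1.12 g/mL = 11,270 mL.

11.3 L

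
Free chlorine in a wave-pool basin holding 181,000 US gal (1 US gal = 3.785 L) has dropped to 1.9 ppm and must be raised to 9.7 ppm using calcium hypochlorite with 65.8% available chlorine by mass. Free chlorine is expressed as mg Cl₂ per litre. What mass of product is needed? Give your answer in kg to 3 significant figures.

Volume: 181,000 US gal × 3.785 L/gal = 685,085 L.
Chlorine deficit: 9.7 − 1.9 = 7.8 ppm = 7.8 mg/L as Cl₂.
Cl₂ equivalent needed: 7.8 mg/L × 685,085 L = 5,344,000 mg = 5344 g.
Product at 65.8% available chlorine: 5344 / 0.658 = 8121 g.

8.12 kg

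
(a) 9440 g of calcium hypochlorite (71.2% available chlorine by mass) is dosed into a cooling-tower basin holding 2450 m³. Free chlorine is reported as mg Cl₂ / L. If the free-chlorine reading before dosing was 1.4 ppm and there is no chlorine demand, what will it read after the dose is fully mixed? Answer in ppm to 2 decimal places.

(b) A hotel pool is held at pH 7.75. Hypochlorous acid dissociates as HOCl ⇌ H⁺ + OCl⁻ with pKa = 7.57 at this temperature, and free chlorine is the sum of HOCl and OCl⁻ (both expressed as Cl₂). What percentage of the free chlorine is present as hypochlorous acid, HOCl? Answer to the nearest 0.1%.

(a) Volume: 2450 m³ = 2,450,000 L.
(a) Available chlorine delivered: 9440 g × 0.712 = 6721 g as Cl₂.
(a) Concentration rise: 6721 g / 2,450,000 L = 2.743 mg/L = 2.74 ppm.
(a) Final FC: 1.4 + 2.74 = 4.14 ppm.

(b) [OCl⁻]/[HOCl] = 10^(pH − pKa) = 10^(7.75 − 7.57) = 10^0.18 = 1.514.
(b) Fraction as HOCl = 1 / (1 + 1.514) = 0.3978.

(a) 4.14 ppm; (b) 39.8%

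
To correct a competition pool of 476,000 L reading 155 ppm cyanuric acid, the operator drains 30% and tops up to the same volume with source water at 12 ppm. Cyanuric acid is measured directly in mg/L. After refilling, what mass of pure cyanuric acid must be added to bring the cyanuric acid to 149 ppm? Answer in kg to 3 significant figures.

17.6 kg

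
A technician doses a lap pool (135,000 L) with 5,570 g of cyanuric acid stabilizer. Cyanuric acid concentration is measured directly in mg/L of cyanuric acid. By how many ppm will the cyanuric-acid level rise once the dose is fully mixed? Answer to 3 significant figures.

Rise: 5,570 g / 135,000 L × 1000 = 41.26 mg/L.

41.3 ppm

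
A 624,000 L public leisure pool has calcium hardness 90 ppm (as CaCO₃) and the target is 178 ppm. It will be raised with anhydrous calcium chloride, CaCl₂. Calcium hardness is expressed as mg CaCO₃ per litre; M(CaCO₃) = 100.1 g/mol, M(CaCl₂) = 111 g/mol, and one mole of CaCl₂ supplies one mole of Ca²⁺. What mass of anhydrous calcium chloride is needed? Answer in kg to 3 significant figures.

60.9 kg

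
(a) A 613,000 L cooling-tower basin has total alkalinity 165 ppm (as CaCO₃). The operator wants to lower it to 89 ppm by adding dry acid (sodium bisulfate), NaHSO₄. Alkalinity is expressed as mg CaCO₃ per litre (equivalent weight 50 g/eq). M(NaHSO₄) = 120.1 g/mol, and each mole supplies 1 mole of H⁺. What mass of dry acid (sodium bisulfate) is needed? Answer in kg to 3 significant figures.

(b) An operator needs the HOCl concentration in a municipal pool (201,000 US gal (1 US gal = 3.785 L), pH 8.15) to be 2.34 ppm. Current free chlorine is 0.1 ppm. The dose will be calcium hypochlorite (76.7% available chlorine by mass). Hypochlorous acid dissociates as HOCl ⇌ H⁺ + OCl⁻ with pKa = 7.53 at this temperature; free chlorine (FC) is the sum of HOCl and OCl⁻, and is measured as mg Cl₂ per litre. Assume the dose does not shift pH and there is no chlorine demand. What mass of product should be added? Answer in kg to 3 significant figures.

(a) Alkalinity to neutralize: (165 − 89) = 76 mg/L as CaCO₃ × 613,000 L = 46,590 g as CaCO₃.
(a) Equivalents of H⁺ required: 46,590 ÷ 50 g/eq = 931.8 eq = 931.8 mol NaHSO₄.
(a) Mass of NaHSO₄: 931.8 × 120.1 = 111,900 g.

(b) Volume: 201,000 US gal × 3.785 L/gal = 760,785 L.
(b) [OCl⁻]/[HOCl] = 10^(pH − pKa) = 10^(8.15 − 7.53) = 4.169; fraction as HOCl = 1/(1 + 4.169) = 0.1935.
(b) Free chlorine required for 2.34 ppm HOCl: 2.34 / 0.1935 = 12.09 ppm.
(b) FC to add: 12.09 − 0.1 = 11.99 mg/L as Cl₂.
(b) Cl₂ equivalent: 11.99 mg/L × 760,785 L = 9125 g.
(b) Product at 76.7% available Cl: 9125 / 0.767 = 11,900 g.

(a) 112 kg; (b) 11.9 kg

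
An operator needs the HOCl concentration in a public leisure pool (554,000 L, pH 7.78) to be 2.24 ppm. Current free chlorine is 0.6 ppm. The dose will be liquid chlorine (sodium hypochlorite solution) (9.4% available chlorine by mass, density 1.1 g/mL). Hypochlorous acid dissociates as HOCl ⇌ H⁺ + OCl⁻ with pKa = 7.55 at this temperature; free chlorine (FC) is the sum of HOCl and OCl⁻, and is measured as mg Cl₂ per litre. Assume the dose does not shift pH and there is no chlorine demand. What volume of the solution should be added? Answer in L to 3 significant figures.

[OCl⁻]/[HOCl] = 10^(pH − pKa) = 10^(7.78 − 7.55) = 1.698; fraction as HOCl = 1/(1 + 1.698) = 0.3706.
Free chlorine required for 2.24 ppm HOCl: 2.24 / 0.3706 = 6.044 ppm.
FC to add: 6.044 − 0.6 = 5.444 mg/L as Cl₂.
Cl₂ equivalent: 5.444 mg/L × 554,000 L = 3016 g.
Product at 9.4% available Cl: 3016 / 0.094 = 32,090 g.
Volume: 32,090 g ÷ 1.1 g/mL = 29,170 mL.

29.2 L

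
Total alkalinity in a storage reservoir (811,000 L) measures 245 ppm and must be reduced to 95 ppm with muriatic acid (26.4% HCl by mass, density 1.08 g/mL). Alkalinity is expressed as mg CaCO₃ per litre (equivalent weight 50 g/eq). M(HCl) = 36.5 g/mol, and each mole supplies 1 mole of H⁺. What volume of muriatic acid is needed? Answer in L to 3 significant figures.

Alkalinity to neutralize: (245 − 95) = 150 mg/L as CaCO₃ × 811,000 L = 121,600 g as CaCO₃.
Equivalents of H⁺ required: 121,600 ÷ 50 g/eq = 2433 eq = 2433 mol HCl.
Mass of HCl: 2433 × 36.5 = 88,800 g.
Mass of 26.4% solution: 88,800 / 0.264 = 336,400 g.
Volume: 336,400 g ÷ 1.08 g/mL = 311,500 mL.

311 L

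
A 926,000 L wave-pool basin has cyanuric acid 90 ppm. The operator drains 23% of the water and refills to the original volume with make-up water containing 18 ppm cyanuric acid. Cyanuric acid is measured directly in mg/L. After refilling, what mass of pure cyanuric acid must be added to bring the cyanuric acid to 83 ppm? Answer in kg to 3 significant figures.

8.85 kg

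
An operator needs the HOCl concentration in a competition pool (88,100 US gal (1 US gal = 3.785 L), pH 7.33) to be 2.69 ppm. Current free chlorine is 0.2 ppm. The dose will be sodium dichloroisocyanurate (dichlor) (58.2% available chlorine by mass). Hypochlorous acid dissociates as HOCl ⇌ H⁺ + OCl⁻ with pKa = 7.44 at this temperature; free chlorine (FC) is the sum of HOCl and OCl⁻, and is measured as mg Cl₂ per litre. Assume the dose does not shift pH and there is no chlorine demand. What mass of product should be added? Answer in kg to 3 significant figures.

Volume: 88,100 US gal × 3.785 L/gal = 333,458 L.
[OCl⁻]/[HOCl] = 10^(pH − pKa) = 10^(7.33 − 7.44) = 0.7762; fraction as HOCl = 1/(1 + 0.7762) = 0.563.
Free chlorine required for 2.69 ppm HOCl: 2.69 / 0.563 = 4.778 ppm.
FC to add: 4.778 − 0.2 = 4.578 mg/L as Cl₂.
Cl₂ equivalent: 4.578 mg/L × 333,458 L = 1527 g.
Product at 58.2% available Cl: 1527 / 0.582 = 2623 g.

2.62 kg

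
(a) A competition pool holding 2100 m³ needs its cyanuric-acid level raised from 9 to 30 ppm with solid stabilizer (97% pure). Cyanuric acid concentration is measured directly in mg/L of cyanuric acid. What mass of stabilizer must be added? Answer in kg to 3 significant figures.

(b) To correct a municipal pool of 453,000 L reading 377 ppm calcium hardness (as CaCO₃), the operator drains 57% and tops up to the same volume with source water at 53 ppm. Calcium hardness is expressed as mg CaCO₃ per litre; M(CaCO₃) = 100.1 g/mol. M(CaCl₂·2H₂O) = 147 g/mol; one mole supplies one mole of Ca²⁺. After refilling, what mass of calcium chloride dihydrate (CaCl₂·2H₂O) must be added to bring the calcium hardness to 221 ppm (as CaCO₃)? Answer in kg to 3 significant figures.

(a) 45.5 kg; (b) 19.1 kg

(a) Volume: 2100 m³ = 2,100,000 L.
(a) CYA to add: (30 − 9) = 21 mg/L × 2,100,000 L = 44,100 g cyanuric acid.
(a) At 97% purity: 44,100 / 0.97 = 45,460 g product.

(b) After draining 57% and refilling: 377 × 0.43 + 53 × 0.57 = 192.32 ppm.
(b) Deficit to target: 221 − 192.32 = 28.68 mg/L.
(b) As CaCO₃: 28.68 mg/L × 453,000 L = 12,990 g; ÷ 100.1 = 129.8 mol Ca²⁺.
(b) Mass: 129.8 × 147 = 19,080 g.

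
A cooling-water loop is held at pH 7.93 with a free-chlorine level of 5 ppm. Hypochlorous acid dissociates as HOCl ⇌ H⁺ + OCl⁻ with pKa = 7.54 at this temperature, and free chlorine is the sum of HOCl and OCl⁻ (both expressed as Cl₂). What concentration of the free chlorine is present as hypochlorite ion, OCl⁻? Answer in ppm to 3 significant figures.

3.55 ppm

[OCl⁻]/[HOCl] = 10^(pH − pKa) = 10^(7.93 − 7.54) = 10^0.39 = 2.455.
Fraction as HOCl = 1 / (1 + 2.455) = 0.2895.
OCl⁻ = (1 − 0.2895) × 5 ppm = 3.553 ppm.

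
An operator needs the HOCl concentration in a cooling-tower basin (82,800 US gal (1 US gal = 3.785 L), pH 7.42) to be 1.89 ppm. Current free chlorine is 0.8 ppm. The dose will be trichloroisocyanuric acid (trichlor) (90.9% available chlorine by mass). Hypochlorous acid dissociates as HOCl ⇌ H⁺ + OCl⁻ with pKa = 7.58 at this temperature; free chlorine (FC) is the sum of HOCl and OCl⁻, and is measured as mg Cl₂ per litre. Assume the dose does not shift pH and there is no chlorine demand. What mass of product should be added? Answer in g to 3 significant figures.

827 g

Volume: 82,800 US gal × 3.785 L/gal = 313,398 L.
[OCl⁻]/[HOCl] = 10^(pH − pKa) = 10^(7.42 − 7.58) = 0.6918; fraction as HOCl = 1/(1 + 0.6918) = 0.5911.
Free chlorine required for 1.89 ppm HOCl: 1.89 / 0.5911 = 3.198 ppm.
FC to add: 3.198 − 0.8 = 2.398 mg/L as Cl₂.
Cl₂ equivalent: 2.398 mg/L × 313,398 L = 751.4 g.
Product at 90.9% available Cl: 751.4 / 0.909 = 826.6 g.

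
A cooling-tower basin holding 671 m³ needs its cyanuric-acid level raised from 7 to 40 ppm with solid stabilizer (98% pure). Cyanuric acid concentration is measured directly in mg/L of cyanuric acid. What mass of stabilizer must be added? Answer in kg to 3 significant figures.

22.6 kg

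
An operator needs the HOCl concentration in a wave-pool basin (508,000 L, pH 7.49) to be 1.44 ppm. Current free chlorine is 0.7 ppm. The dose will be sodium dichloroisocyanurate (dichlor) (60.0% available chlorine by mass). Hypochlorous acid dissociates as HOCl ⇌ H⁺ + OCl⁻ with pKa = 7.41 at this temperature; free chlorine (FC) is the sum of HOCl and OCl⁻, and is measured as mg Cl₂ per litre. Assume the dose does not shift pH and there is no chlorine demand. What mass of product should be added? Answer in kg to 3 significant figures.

[OCl⁻]/[HOCl] = 10^(pH − pKa) = 10^(7.49 − 7.41) = 1.202; fraction as HOCl = 1/(1 + 1.202) = 0.4541.
Free chlorine required for 1.44 ppm HOCl: 1.44 / 0.4541 = 3.171 ppm.
FC to add: 3.171 − 0.7 = 2.471 mg/L as Cl₂.
Cl₂ equivalent: 2.471 mg/L × 508,000 L = 1255 g.
Product at 60.0% available Cl: 1255 / 0.6 = 2092 g.

2.09 kg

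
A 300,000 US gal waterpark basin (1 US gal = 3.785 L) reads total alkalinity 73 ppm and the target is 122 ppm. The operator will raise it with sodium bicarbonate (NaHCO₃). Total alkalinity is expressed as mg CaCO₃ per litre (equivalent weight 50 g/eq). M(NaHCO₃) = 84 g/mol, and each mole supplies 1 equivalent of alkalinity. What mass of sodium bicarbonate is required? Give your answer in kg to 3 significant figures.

93.5 kg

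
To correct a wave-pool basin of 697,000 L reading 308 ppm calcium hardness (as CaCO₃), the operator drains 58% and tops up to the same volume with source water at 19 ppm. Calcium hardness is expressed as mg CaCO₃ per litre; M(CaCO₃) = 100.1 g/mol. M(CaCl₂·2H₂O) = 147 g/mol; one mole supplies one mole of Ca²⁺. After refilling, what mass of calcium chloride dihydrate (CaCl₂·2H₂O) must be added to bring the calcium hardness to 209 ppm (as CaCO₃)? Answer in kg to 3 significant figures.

After draining 58% and refilling: 308 × 0.42 + 19 × 0.58 = 140.38 ppm.
Deficit to target: 209 − 140.38 = 68.62 mg/L.
As CaCO₃: 68.62 mg/L × 697,000 L = 47,830 g; ÷ 100.1 = 477.8 mol Ca²⁺.
Mass: 477.8 × 147 = 70,240 g.

70.2 kg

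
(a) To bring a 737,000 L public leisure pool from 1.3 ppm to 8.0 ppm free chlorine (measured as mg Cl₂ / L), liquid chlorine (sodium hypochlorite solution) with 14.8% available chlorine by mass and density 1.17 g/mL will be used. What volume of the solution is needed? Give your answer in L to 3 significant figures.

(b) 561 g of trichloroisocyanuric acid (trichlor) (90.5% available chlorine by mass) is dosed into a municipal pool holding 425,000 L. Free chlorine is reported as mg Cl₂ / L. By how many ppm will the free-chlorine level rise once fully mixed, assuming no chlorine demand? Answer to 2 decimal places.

(a) 28.5 L; (b) 1.19 ppm

(a) Chlorine deficit: 8.0 − 1.3 = 6.7 ppm = 6.7 mg/L as Cl₂.
(a) Cl₂ equivalent needed: 6.7 mg/L × 737,000 L = 4,938,000 mg = 4938 g.
(a) Product at 14.8% available chlorine: 4938 / 0.148 = 33,360 g.
(a) Volume at density 1.17 g/mL: 33,360 g ÷ 1.17 g/mL = 28,520 mL.

(b) Available chlorine delivered: 561 g × 0.905 = 507.7 g as Cl₂.
(b) Concentration rise: 507.7 g / 425,000 L = 1.195 mg/L = 1.19 ppm.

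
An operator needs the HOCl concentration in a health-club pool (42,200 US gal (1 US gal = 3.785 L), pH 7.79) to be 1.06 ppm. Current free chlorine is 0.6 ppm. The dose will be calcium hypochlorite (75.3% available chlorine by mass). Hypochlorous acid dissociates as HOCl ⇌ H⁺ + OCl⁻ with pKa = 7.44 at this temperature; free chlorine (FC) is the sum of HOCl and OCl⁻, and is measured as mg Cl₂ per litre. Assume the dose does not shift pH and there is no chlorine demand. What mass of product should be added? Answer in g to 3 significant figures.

Volume: 42,200 US gal × 3.785 L/gal = 159,727 L.
[OCl⁻]/[HOCl] = 10^(pH − pKa) = 10^(7.79 − 7.44) = 2.239; fraction as HOCl = 1/(1 + 2.239) = 0.3088.
Free chlorine required for 1.06 ppm HOCl: 1.06 / 0.3088 = 3.433 ppm.
FC to add: 3.433 − 0.6 = 2.833 mg/L as Cl₂.
Cl₂ equivalent: 2.833 mg/L × 159,727 L = 452.5 g.
Product at 75.3% available Cl: 452.5 / 0.753 = 600.9 g.

601 g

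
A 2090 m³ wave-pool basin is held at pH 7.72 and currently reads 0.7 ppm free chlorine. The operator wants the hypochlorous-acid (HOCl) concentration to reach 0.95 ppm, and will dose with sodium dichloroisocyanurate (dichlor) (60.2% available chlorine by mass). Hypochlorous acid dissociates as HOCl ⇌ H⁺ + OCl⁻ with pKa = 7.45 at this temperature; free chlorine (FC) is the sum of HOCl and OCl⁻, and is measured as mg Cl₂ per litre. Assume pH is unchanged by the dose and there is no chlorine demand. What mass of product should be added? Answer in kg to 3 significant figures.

Volume: 2090 m³ = 2,090,000 L.
[OCl⁻]/[HOCl] = 10^(pH − pKa) = 10^(7.72 − 7.45) = 1.862; fraction as HOCl = 1/(1 + 1.862) = 0.3494.
Free chlorine required for 0.95 ppm HOCl: 0.95 / 0.3494 = 2.719 ppm.
FC to add: 2.719 − 0.7 = 2.019 mg/L as Cl₂.
Cl₂ equivalent: 2.019 mg/L × 2,090,000 L = 4220 g.
Product at 60.2% available Cl: 4220 / 0.602 = 7009 g.

7.01 kg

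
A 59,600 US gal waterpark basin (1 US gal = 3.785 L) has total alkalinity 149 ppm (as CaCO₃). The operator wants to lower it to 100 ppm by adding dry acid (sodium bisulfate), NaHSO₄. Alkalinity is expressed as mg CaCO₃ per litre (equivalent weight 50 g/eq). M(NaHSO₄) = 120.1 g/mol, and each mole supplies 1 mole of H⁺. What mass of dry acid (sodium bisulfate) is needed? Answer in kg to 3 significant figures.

26.6 kg

Volume: 59,600 US gal × 3.785 L/gal = 225,586 L.
Alkalinity to neutralize: (149 − 100) = 49 mg/L as CaCO₃ × 225,586 L = 11,050 g as CaCO₃.
Equivalents of H⁺ required: 11,050 ÷ 50 g/eq = 221.1 eq = 221.1 mol NaHSO₄.
Mass of NaHSO₄: 221.1 × 120.1 = 26,550 g.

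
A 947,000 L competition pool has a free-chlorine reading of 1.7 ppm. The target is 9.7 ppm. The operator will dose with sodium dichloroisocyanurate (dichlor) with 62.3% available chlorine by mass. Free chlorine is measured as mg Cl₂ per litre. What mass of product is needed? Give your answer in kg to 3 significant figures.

Chlorine deficit: 9.7 − 1.7 = 8 ppm = 8 mg/L as Cl₂.
Cl₂ equivalent needed: 8 mg/L × 947,000 L = 7,576,000 mg = 7576 g.
Product at 62.3% available chlorine: 7576 / 0.623 = 12,160 g.

12.2 kg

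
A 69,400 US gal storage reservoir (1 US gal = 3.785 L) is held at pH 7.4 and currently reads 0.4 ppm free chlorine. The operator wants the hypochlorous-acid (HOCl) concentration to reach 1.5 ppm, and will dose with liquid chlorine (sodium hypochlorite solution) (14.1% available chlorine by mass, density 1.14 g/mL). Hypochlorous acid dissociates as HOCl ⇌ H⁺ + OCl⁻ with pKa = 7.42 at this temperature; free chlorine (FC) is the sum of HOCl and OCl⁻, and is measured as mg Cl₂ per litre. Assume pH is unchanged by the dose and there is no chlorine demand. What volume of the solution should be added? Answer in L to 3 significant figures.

4.14 L

Volume: 69,400 US gal × 3.785 L/gal = 262,679 L.
[OCl⁻]/[HOCl] = 10^(pH − pKa) = 10^(7.4 − 7.42) = 0.955; fraction as HOCl = 1/(1 + 0.955) = 0.5115.
Free chlorine required for 1.5 ppm HOCl: 1.5 / 0.5115 = 2.932 ppm.
FC to add: 2.932 − 0.4 = 2.532 mg/L as Cl₂.
Cl₂ equivalent: 2.532 mg/L × 262,679 L = 665.2 g.
Product at 14.1% available Cl: 665.2 / 0.141 = 4718 g.
Volume: 4718 g ÷ 1.14 g/mL = 4139 mL.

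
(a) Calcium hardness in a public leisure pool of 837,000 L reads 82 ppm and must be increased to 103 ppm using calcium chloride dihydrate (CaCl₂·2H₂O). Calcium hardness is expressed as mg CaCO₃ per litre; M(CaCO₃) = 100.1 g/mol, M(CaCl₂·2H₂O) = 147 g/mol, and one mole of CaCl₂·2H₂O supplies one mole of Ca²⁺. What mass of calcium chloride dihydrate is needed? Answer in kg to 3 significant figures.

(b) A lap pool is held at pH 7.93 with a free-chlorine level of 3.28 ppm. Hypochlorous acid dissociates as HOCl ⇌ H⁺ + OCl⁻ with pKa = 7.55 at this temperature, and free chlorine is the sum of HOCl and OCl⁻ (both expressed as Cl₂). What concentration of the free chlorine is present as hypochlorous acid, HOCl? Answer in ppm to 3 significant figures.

(a) 25.8 kg; (b) 0.965 ppm

(a) Hardness to add: (103 − 82) = 21 mg/L as CaCO₃ × 837,000 L = 17,580 g as CaCO₃.
(a) Moles of Ca²⁺ (1 mol Ca²⁺ ≡ 1 mol CaCO₃): 17,580 / 100.1 g/mol = 175.6 mol.
(a) Mass of CaCl₂·2H₂O: 175.6 × 147 = 25,810 g.

(b) [OCl⁻]/[HOCl] = 10^(pH − pKa) = 10^(7.93 − 7.55) = 10^0.38 = 2.399.
(b) Fraction as HOCl = 1 / (1 + 2.399) = 0.2942.
(b) HOCl = 0.2942 × 3.28 ppm = 0.965 ppm.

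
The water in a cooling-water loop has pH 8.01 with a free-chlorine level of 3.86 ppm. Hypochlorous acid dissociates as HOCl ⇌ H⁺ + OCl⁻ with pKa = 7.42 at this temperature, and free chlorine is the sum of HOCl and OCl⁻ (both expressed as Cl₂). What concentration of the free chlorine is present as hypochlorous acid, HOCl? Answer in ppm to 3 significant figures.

[OCl⁻]/[HOCl] = 10^(pH − pKa) = 10^(8.01 − 7.42) = 10^0.59 = 3.89.
Fraction as HOCl = 1 / (1 + 3.89) = 0.2045.
HOCl = 0.2045 × 3.86 ppm = 0.7893 ppm.

0.789 ppm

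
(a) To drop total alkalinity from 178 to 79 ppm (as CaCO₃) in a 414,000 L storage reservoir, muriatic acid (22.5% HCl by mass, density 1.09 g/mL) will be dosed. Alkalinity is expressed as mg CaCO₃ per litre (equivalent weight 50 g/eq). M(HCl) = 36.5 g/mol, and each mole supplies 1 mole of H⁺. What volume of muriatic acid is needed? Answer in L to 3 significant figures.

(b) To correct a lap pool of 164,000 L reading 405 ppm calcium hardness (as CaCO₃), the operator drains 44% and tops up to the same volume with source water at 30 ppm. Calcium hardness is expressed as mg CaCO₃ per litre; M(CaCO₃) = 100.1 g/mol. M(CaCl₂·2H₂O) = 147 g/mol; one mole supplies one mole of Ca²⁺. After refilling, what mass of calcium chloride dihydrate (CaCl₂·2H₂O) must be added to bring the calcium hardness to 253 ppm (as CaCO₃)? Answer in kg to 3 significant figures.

(a) 122 L; (b) 3.13 kg

(a) Alkalinity to neutralize: (178 − 79) = 99 mg/L as CaCO₃ × 414,000 L = 40,990 g as CaCO₃.
(a) Equivalents of H⁺ required: 40,990 ÷ 50 g/eq = 819.7 eq = 819.7 mol HCl.
(a) Mass of HCl: 819.7 × 36.5 = 29,920 g.
(a) Mass of 22.5% solution: 29,920 / 0.225 = 133,000 g.
(a) Volume: 133,000 g ÷ 1.09 g/mL = 122,000 mL.

(b) After draining 44% and refilling: 405 × 0.56 + 30 × 0.44 = 240 ppm.
(b) Deficit to target: 253 − 240 = 13 mg/L.
(b) As CaCO₃: 13 mg/L × 164,000 L = 2132 g; ÷ 100.1 = 21.3 mol Ca²⁺.
(b) Mass: 21.3 × 147 = 3131 g.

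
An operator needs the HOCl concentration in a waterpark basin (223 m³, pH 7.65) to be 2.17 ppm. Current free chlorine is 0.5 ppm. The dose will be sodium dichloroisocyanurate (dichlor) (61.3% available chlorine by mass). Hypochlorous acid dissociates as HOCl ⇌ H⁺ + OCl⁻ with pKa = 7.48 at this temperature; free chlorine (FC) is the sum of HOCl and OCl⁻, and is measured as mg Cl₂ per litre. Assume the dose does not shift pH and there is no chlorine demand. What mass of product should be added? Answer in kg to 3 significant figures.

Volume: 223 m³ = 223,000 L.
[OCl⁻]/[HOCl] = 10^(pH − pKa) = 10^(7.65 − 7.48) = 1.479; fraction as HOCl = 1/(1 + 1.479) = 0.4034.
Free chlorine required for 2.17 ppm HOCl: 2.17 / 0.4034 = 5.38 ppm.
FC to add: 5.38 − 0.5 = 4.88 mg/L as Cl₂.
Cl₂ equivalent: 4.88 mg/L × 223,000 L = 1088 g.
Product at 61.3% available Cl: 1088 / 0.613 = 1775 g.

1.78 kg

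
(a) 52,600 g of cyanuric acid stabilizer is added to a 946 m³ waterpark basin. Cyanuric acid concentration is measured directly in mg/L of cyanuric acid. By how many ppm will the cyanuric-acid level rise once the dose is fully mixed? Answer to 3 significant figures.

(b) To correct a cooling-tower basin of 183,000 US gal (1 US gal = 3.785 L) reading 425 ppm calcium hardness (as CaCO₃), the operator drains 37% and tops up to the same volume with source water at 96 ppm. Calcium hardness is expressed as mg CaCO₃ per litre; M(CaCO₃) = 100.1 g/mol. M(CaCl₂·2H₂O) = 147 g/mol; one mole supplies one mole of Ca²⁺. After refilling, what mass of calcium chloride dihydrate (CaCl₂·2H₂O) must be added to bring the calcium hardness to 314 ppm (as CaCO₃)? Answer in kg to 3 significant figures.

(a) 55.6 ppm; (b) 10.9 kg

(a) Volume: 946 m³ = 946,000 L.
(a) Rise: 52,600 g / 946,000 L × 1000 = 55.6 mg/L.

(b) Volume: 183,000 US gal × 3.785 L/gal = 692,655 L.
(b) After draining 37% and refilling: 425 × 0.63 + 96 × 0.37 = 303.27 ppm.
(b) Deficit to target: 314 − 303.27 = 10.73 mg/L.
(b) As CaCO₃: 10.73 mg/L × 692,655 L = 7432 g; ÷ 100.1 = 74.25 mol Ca²⁺.
(b) Mass: 74.25 × 147 = 10,910 g.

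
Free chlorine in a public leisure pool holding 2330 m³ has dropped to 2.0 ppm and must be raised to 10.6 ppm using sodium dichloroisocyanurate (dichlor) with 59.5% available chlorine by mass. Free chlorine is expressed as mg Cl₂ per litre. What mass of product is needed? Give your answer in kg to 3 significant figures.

33.7 kg

Volume: 2330 m³ = 2,330,000 L.
Chlorine deficit: 10.6 − 2.0 = 8.6 ppm = 8.6 mg/L as Cl₂.
Cl₂ equivalent needed: 8.6 mg/L × 2,330,000 L = 20,040,000 mg = 20,040 g.
Product at 59.5% available chlorine: 20,040 / 0.595 = 33,680 g.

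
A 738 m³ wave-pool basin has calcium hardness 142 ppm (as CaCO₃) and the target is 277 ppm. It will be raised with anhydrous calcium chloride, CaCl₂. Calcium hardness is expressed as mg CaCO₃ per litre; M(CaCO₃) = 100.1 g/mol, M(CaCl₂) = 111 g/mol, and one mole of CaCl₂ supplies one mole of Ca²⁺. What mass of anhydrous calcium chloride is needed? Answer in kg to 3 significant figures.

Volume: 738 m³ = 738,000 L.
Hardness to add: (277 − 142) = 135 mg/L as CaCO₃ × 738,000 L = 99,630 g as CaCO₃.
Moles of Ca²⁺ (1 mol Ca²⁺ ≡ 1 mol CaCO₃): 99,630 / 100.1 g/mol = 995.3 mol.
Mass of CaCl₂: 995.3 × 111 = 110,500 g.

110 kg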